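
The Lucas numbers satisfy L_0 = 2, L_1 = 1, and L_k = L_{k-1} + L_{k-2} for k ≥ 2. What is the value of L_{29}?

Iterating the recurrence up to L_{23} = 64079 and L_{22} = 39603:
L_{24} = L_{23} + L_{22} = 64079 + 39603 = 103682
L_{25} = L_{24} + L_{23} = 103682 + 64079 = 167761
L_{26} = L_{25} + L_{24} = 167761 + 103682 = 271443
L_{27} = L_{26} + L_{25} = 271443 + 167761 = 439204
L_{28} = L_{27} + L_{26} = 439204 + 271443 = 710647
L_{29} = L_{28} + L_{27} = 710647 + 439204 = 1149851

1149851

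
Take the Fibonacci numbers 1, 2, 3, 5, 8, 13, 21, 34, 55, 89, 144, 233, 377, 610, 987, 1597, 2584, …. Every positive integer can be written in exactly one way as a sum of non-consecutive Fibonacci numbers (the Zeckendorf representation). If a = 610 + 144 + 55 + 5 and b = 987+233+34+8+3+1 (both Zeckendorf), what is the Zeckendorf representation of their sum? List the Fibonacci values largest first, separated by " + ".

The two numbers are 814 and 1266, so their sum is 2080.
Repeatedly subtract the largest Fibonacci number that fits:
largest Fibonacci ≤ 2080 is 1597; 2080 − 1597 = 483
largest Fibonacci ≤ 483 is 377; 483 − 377 = 106
largest Fibonacci ≤ 106 is 89; 106 − 89 = 17
largest Fibonacci ≤ 17 is 13; 17 − 13 = 4
largest Fibonacci ≤ 4 is 3; 4 − 3 = 1
largest Fibonacci ≤ 1 is 1; 1 − 1 = 0

1597 + 377 + 89 + 13 + 3 + 1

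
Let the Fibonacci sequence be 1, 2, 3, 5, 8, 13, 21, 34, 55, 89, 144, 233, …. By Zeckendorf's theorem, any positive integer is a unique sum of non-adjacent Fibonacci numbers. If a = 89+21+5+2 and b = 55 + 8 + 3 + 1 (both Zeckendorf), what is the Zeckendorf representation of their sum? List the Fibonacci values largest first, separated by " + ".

144 + 34 + 5 + 1

The two numbers are 117 and 67, so their sum is 184.
184 − 144 = 40
40 − 34 = 6
6 − 5 = 1
1 − 1 = 0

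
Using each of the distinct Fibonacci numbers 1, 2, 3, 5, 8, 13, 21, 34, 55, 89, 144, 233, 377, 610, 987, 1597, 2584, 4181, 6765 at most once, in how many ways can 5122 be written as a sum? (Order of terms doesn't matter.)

32

Starting from the Zeckendorf form and repeatedly splitting a term F_k into F_{k−1} + F_{k−2} (when neither is already used) reaches every representation.
5122 = 4181+610+233+89+8+1 = 4181+610+233+89+5+3+1 = 4181+610+233+55+34+8+1 = 2584+1597+610+233+89+8+1 = 4181+610+233+55+34+5+3+1 = … (27 more), for 32 in all.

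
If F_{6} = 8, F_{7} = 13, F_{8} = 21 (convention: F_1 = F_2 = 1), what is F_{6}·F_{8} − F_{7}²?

8·21 − 13² = 168 − 169 = -1. (Cassini's identity: F_{k−1}F_{k+1} − F_k² = (−1)^k.)

-1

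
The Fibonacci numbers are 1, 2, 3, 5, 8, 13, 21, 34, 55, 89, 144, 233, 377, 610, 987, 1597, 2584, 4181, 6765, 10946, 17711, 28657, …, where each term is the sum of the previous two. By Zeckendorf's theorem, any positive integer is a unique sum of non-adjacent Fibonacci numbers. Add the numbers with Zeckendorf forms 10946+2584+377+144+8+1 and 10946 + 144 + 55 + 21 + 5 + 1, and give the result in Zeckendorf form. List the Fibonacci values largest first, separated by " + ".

The two numbers are 14060 and 11172, so their sum is 25232.
17711 ≤ 25232 < 28657, so take 17711; remainder 7521
6765 ≤ 7521 < 10946, so take 6765; remainder 756
610 ≤ 756 < 987, so take 610; remainder 146
144 ≤ 146 < 233, so take 144; remainder 2
2 ≤ 2 < 3, so take 2; remainder 0

17711 + 6765 + 610 + 144 + 2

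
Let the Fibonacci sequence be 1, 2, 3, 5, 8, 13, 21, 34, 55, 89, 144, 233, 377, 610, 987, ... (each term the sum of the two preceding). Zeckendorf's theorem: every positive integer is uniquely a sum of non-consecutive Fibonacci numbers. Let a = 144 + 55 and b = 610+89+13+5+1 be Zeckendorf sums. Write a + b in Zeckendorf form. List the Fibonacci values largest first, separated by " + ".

The two numbers are 199 and 718, so their sum is 917.
Greedy algorithm:
917: greatest Fibonacci not exceeding it is 610, leaving 307
307: greatest Fibonacci not exceeding it is 233, leaving 74
74: greatest Fibonacci not exceeding it is 55, leaving 19
19: greatest Fibonacci not exceeding it is 13, leaving 6
6: greatest Fibonacci not exceeding it is 5, leaving 1
1: greatest Fibonacci not exceeding it is 1, leaving 0

610 + 233 + 55 + 13 + 5 + 1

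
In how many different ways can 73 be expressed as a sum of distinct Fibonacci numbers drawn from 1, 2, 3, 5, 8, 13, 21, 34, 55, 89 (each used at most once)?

73 = 55+13+5 = 55+13+3+2 = 34+21+13+5 = … (3 more), for 6 in all.

6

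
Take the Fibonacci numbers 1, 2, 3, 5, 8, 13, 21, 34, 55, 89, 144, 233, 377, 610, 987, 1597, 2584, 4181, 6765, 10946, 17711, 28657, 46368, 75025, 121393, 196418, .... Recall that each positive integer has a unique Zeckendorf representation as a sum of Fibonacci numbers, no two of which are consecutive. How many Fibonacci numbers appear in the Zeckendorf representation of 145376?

145376 − 121393 = 23983
23983 − 17711 = 6272
6272 − 4181 = 2091
2091 − 1597 = 494
494 − 377 = 117
117 − 89 = 28
28 − 21 = 7
7 − 5 = 2
2 − 2 = 0
145376 = 121393 + 17711 + 4181 + 1597 + 377 + 89 + 21 + 5 + 2, which has 9 terms.

9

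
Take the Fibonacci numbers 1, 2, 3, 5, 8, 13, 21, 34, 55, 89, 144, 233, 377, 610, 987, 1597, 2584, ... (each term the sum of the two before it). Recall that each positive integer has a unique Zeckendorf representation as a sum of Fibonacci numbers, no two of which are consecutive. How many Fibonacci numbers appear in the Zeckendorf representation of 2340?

6

take 1597 (≤ 2340); 2340 − 1597 = 743
take 610 (≤ 743); 743 − 610 = 133
take 89 (≤ 133); 133 − 89 = 44
take 34 (≤ 44); 44 − 34 = 10
take 8 (≤ 10); 10 − 8 = 2
take 2 (≤ 2); 2 − 2 = 0
2340 = 1597 + 610 + 89 + 34 + 8 + 2, which has 6 terms.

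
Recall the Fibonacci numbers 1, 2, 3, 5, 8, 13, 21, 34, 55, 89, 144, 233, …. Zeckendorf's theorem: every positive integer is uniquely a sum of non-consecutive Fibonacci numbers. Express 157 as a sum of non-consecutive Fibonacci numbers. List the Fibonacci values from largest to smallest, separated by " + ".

Repeatedly subtract the largest Fibonacci number that fits:
take 144 (≤ 157); 157 − 144 = 13
take 13 (≤ 13); 13 − 13 = 0
So 157 = 144 + 13, with no two terms consecutive in the sequence.

144 + 13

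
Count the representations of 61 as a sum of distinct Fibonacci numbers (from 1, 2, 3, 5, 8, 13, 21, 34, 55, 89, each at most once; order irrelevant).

6

Each representation comes from the Zeckendorf form by replacing some F_k with F_{k−1} + F_{k−2} where possible.
61 = 55+5+1 = 55+3+2+1 = 34+21+5+1 = 34+21+3+2+1 = … (2 more), for 6 in all.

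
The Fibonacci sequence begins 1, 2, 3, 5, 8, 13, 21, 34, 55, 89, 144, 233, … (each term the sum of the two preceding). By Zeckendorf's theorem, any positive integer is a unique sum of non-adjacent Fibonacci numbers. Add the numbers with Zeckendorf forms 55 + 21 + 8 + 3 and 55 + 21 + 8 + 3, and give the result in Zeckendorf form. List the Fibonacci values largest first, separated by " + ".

The two numbers are 87 and 87, so their sum is 174.
174: greatest Fibonacci not exceeding it is 144, leaving 30
30: greatest Fibonacci not exceeding it is 21, leaving 9
9: greatest Fibonacci not exceeding it is 8, leaving 1
1: greatest Fibonacci not exceeding it is 1, leaving 0

144 + 21 + 8 + 1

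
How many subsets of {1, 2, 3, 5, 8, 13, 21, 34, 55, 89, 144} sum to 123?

Each representation comes from the Zeckendorf form by replacing some F_k with F_{k−1} + F_{k−2} where possible.
123 = 89+34 = 89+21+13 = 89+21+8+5 = 55+34+21+13 = … (3 more), for 7 in all.

7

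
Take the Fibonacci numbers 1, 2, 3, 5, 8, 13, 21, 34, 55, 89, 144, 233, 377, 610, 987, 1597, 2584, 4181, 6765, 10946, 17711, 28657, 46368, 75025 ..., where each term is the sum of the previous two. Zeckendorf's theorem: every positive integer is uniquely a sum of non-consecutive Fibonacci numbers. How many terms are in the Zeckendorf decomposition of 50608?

Greedily peel off the largest Fibonacci term at each step:
largest Fibonacci ≤ 50608 is 46368; 50608 − 46368 = 4240
largest Fibonacci ≤ 4240 is 4181; 4240 − 4181 = 59
largest Fibonacci ≤ 59 is 55; 59 − 55 = 4
largest Fibonacci ≤ 4 is 3; 4 − 3 = 1
largest Fibonacci ≤ 1 is 1; 1 − 1 = 0
50608 = 46368 + 4181 + 55 + 3 + 1, which has 5 terms.

5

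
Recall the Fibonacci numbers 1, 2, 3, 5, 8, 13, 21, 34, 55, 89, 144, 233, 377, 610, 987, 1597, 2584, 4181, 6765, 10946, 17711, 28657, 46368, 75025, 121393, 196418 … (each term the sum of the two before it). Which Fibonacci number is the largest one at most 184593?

121393

121393 ≤ 184593 < 196418, so the largest Fibonacci number not exceeding 184593 is 121393.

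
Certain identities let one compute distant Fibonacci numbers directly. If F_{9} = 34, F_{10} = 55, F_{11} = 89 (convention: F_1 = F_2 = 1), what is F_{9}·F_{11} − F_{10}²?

34·89 − 55² = 3026 − 3025 = 1. (Cassini's identity: F_{k−1}F_{k+1} − F_k² = (−1)^k.)

1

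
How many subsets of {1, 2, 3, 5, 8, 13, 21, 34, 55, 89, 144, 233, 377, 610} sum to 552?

Each representation comes from the Zeckendorf form by replacing some F_k with F_{k−1} + F_{k−2} where possible.
552 = 377+144+21+8+2 = 377+144+21+5+3+2 = 377+89+55+21+8+2 = 377+144+13+8+5+3+2 = … (7 more), for 11 in all.

11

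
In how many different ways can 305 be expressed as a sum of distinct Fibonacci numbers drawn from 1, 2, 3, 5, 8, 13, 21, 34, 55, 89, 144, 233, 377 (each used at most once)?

8

Starting from the Zeckendorf form and repeatedly splitting a term F_k into F_{k−1} + F_{k−2} (when neither is already used) reaches every representation.
305 = 233+55+13+3+1 = 233+55+8+5+3+1 = 233+34+21+13+3+1 = … (5 more), for 8 in all.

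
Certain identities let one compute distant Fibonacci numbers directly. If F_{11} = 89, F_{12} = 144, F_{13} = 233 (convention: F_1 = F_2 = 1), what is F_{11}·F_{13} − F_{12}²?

89·233 − 144² = 20737 − 20736 = 1. (Cassini's identity: F_{k−1}F_{k+1} − F_k² = (−1)^k.)

1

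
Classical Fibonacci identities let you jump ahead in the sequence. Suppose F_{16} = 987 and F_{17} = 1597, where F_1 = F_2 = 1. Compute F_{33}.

3524578

By F_{2k+1} = F_k² + F_{k+1}²: F_{33} = 987² + 1597² = 974169 + 2550409 = 3524578.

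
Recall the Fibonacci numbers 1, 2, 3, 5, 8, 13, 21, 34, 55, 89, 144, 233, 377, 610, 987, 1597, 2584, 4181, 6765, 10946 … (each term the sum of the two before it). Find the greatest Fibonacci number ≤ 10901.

6765

6765 ≤ 10901 < 10946, so the largest Fibonacci number not exceeding 10901 is 6765.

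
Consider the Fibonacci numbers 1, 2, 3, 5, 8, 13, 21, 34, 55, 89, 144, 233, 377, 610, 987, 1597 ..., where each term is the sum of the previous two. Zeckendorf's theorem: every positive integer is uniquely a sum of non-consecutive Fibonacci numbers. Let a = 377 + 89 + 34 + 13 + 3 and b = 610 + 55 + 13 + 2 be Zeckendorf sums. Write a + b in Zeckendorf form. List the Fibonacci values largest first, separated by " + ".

987 + 144 + 55 + 8 + 2

The two numbers are 516 and 680, so their sum is 1196.
987 ≤ 1196 < 1597, so take 987; remainder 209
144 ≤ 209 < 233, so take 144; remainder 65
55 ≤ 65 < 89, so take 55; remainder 10
8 ≤ 10 < 13, so take 8; remainder 2
2 ≤ 2 < 3, so take 2; remainder 0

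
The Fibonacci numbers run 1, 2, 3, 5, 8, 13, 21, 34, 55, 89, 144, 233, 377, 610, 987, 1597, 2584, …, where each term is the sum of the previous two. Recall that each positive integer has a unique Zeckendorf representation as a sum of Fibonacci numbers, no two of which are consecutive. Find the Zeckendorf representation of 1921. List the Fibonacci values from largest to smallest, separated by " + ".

1597 + 233 + 89 + 2

Greedy algorithm:
1921: greatest Fibonacci not exceeding it is 1597, leaving 324
324: greatest Fibonacci not exceeding it is 233, leaving 91
91: greatest Fibonacci not exceeding it is 89, leaving 2
2: greatest Fibonacci not exceeding it is 2, leaving 0
So 1921 = 1597 + 233 + 89 + 2, with no two terms consecutive in the sequence.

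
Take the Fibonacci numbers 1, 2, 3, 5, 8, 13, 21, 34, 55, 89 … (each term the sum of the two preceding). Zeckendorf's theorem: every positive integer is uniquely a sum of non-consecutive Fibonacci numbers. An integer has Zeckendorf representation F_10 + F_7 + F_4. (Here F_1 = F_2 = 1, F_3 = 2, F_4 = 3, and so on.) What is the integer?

71

F_10 + F_7 + F_4 = 55 + 13 + 3 = 71.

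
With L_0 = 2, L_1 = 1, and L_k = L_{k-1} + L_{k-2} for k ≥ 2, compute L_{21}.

Iterating the recurrence up to L_{14} = 843 and L_{13} = 521:
L_{15} = L_{14} + L_{13} = 843 + 521 = 1364
L_{16} = L_{15} + L_{14} = 1364 + 843 = 2207
L_{17} = L_{16} + L_{15} = 2207 + 1364 = 3571
L_{18} = L_{17} + L_{16} = 3571 + 2207 = 5778
L_{19} = L_{18} + L_{17} = 5778 + 3571 = 9349
L_{20} = L_{19} + L_{18} = 9349 + 5778 = 15127
L_{21} = L_{20} + L_{19} = 15127 + 9349 = 24476

24476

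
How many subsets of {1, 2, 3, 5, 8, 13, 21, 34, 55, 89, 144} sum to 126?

10

Each representation comes from the Zeckendorf form by replacing some F_k with F_{k−1} + F_{k−2} where possible.
126 = 89+34+3 = 89+34+2+1 = 89+21+13+3 = 89+21+13+2+1 = 89+21+8+5+3 = … (5 more), for 10 in all.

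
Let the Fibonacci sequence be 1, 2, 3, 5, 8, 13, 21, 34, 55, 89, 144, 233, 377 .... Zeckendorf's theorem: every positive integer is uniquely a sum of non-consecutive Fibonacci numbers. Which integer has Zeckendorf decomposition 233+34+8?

233+34+8 = 275.

275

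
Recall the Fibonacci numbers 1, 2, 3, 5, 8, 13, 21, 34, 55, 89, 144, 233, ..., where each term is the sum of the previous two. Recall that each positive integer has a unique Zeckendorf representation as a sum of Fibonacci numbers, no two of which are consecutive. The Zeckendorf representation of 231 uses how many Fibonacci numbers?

5

Greedy algorithm:
231 − 144 = 87
87 − 55 = 32
32 − 21 = 11
11 − 8 = 3
3 − 3 = 0
231 = 144 + 55 + 21 + 8 + 3, which has 5 terms.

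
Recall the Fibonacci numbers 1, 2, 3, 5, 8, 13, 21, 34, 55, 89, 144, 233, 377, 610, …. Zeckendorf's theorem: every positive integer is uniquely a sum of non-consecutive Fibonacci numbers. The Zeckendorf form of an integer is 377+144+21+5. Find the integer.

547

377+144+21+5 = 547.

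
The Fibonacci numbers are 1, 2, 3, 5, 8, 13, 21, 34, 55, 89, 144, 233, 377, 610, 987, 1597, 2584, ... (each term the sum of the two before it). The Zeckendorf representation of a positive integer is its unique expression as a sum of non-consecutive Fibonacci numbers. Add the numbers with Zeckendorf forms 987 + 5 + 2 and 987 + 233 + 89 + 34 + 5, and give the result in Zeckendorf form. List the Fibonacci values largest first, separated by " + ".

The two numbers are 994 and 1348, so their sum is 2342.
largest Fibonacci ≤ 2342 is 1597; 2342 − 1597 = 745
largest Fibonacci ≤ 745 is 610; 745 − 610 = 135
largest Fibonacci ≤ 135 is 89; 135 − 89 = 46
largest Fibonacci ≤ 46 is 34; 46 − 34 = 12
largest Fibonacci ≤ 12 is 8; 12 − 8 = 4
largest Fibonacci ≤ 4 is 3; 4 − 3 = 1
largest Fibonacci ≤ 1 is 1; 1 − 1 = 0

1597 + 610 + 89 + 34 + 8 + 3 + 1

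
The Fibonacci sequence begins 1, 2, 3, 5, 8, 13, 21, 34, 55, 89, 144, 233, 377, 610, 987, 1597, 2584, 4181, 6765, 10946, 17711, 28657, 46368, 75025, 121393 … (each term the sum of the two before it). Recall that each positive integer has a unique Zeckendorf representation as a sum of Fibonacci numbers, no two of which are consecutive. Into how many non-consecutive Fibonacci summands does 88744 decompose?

7

subtract 75025 from 88744: 13719 remains
subtract 10946 from 13719: 2773 remains
subtract 2584 from 2773: 189 remains
subtract 144 from 189: 45 remains
subtract 34 from 45: 11 remains
subtract 8 from 11: 3 remains
subtract 3 from 3: 0 remains
88744 = 75025 + 10946 + 2584 + 144 + 34 + 8 + 3, which has 7 terms.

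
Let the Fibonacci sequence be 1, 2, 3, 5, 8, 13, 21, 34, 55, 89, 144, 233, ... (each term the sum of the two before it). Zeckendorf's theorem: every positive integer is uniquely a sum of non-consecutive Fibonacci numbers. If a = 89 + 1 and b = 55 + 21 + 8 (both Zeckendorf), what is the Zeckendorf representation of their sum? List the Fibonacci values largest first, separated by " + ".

The two numbers are 90 and 84, so their sum is 174.
Repeatedly subtract the largest Fibonacci number that fits:
144 ≤ 174 < 233, so take 144; remainder 30
21 ≤ 30 < 34, so take 21; remainder 9
8 ≤ 9 < 13, so take 8; remainder 1
1 ≤ 1 < 2, so take 1; remainder 0

144 + 21 + 8 + 1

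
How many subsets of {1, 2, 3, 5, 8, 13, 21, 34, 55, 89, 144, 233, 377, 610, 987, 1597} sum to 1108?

24

Each representation comes from the Zeckendorf form by replacing some F_k with F_{k−1} + F_{k−2} where possible.
1108 = 987+89+21+8+3 = 987+89+21+8+2+1 = 987+55+34+21+8+3 = 610+377+89+21+8+3 = … (20 more), for 24 in all.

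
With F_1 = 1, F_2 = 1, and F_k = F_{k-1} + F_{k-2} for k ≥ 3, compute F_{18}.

Iterating the recurrence up to F_{13} = 233 and F_{12} = 144:
F_{14} = F_{13} + F_{12} = 233 + 144 = 377
F_{15} = F_{14} + F_{13} = 377 + 233 = 610
F_{16} = F_{15} + F_{14} = 610 + 377 = 987
F_{17} = F_{16} + F_{15} = 987 + 610 = 1597
F_{18} = F_{17} + F_{16} = 1597 + 987 = 2584

2584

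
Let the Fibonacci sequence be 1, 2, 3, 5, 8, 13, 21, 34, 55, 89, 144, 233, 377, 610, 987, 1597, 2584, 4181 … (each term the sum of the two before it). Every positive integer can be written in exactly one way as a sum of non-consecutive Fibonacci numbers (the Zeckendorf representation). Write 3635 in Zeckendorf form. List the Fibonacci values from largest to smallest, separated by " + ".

2584 + 987 + 55 + 8 + 1

Greedily peel off the largest Fibonacci term at each step:
take 2584 (≤ 3635); 3635 − 2584 = 1051
take 987 (≤ 1051); 1051 − 987 = 64
take 55 (≤ 64); 64 − 55 = 9
take 8 (≤ 9); 9 − 8 = 1
take 1 (≤ 1); 1 − 1 = 0
So 3635 = 2584 + 987 + 55 + 8 + 1, with no two terms consecutive in the sequence.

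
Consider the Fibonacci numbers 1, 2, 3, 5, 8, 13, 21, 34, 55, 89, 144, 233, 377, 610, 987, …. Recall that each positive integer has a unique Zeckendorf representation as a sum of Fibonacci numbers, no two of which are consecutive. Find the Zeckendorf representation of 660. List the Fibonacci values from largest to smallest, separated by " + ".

take 610 (≤ 660); 660 − 610 = 50
take 34 (≤ 50); 50 − 34 = 16
take 13 (≤ 16); 16 − 13 = 3
take 3 (≤ 3); 3 − 3 = 0
So 660 = 610 + 34 + 13 + 3, with no two terms consecutive in the sequence.

610 + 34 + 13 + 3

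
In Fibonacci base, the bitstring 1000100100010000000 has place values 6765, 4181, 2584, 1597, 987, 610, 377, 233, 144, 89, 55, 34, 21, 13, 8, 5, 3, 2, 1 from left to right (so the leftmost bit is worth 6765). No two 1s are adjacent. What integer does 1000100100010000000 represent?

8019

Summing the place values of the 1 bits: 6765 + 987 + 233 + 34 = 8019.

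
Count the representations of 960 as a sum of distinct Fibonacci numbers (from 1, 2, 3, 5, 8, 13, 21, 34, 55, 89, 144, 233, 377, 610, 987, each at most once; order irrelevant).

960 = 610+233+89+21+5+2 = 610+233+89+13+8+5+2 = 610+233+55+34+21+5+2 = 610+233+55+34+13+8+5+2 = 610+144+89+55+34+21+5+2 = … (3 more), for 8 in all.

8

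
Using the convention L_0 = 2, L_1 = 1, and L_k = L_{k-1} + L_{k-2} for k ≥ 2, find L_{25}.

Iterating the recurrence up to L_{18} = 5778 and L_{17} = 3571:
L_{19} = L_{18} + L_{17} = 5778 + 3571 = 9349
L_{20} = L_{19} + L_{18} = 9349 + 5778 = 15127
L_{21} = L_{20} + L_{19} = 15127 + 9349 = 24476
L_{22} = L_{21} + L_{20} = 24476 + 15127 = 39603
L_{23} = L_{22} + L_{21} = 39603 + 24476 = 64079
L_{24} = L_{23} + L_{22} = 64079 + 39603 = 103682
L_{25} = L_{24} + L_{23} = 103682 + 64079 = 167761

167761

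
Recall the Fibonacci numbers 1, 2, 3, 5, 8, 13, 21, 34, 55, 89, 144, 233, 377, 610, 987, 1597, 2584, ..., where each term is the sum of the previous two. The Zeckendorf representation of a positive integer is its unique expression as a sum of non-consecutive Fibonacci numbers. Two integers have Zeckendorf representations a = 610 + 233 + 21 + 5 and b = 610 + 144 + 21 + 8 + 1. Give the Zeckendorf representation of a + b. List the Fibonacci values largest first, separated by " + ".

The two numbers are 869 and 784, so their sum is 1653.
1653 − 1597 = 56
56 − 55 = 1
1 − 1 = 0

1597 + 55 + 1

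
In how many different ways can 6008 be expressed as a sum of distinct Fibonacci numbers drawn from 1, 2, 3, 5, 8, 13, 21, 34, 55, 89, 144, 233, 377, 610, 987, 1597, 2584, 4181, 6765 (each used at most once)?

Each representation comes from the Zeckendorf form by replacing some F_k with F_{k−1} + F_{k−2} where possible.
6008 = 4181+1597+144+55+21+8+2 = 4181+1597+144+55+21+5+3+2 = 4181+987+610+144+55+21+8+2 = 4181+1597+144+55+13+8+5+3+2 = … (21 more), for 25 in all.

25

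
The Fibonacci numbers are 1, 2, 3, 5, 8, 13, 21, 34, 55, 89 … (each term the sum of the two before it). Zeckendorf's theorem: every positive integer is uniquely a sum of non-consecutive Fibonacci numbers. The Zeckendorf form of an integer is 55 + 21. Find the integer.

55 + 21 = 76.

76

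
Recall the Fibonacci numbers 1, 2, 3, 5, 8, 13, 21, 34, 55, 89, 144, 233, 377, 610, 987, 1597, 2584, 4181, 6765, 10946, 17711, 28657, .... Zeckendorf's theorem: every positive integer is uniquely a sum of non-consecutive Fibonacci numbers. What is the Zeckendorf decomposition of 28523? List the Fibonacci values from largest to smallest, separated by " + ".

Repeatedly subtract the largest Fibonacci number that fits:
28523 − 17711 = 10812
10812 − 6765 = 4047
4047 − 2584 = 1463
1463 − 987 = 476
476 − 377 = 99
99 − 89 = 10
10 − 8 = 2
2 − 2 = 0
So 28523 = 17711 + 6765 + 2584 + 987 + 377 + 89 + 8 + 2, with no two terms consecutive in the sequence.

17711 + 6765 + 2584 + 987 + 377 + 89 + 8 + 2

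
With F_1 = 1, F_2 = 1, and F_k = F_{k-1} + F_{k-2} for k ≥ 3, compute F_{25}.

Iterating the recurrence up to F_{19} = 4181 and F_{18} = 2584:
F_{20} = F_{19} + F_{18} = 4181 + 2584 = 6765
F_{21} = F_{20} + F_{19} = 6765 + 4181 = 10946
F_{22} = F_{21} + F_{20} = 10946 + 6765 = 17711
F_{23} = F_{22} + F_{21} = 17711 + 10946 = 28657
F_{24} = F_{23} + F_{22} = 28657 + 17711 = 46368
F_{25} = F_{24} + F_{23} = 46368 + 28657 = 75025

75025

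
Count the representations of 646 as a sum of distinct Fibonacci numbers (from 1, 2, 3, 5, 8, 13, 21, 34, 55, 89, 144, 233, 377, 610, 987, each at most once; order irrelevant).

Each representation comes from the Zeckendorf form by replacing some F_k with F_{k−1} + F_{k−2} where possible.
646 = 610+34+2 = 610+21+13+2 = 377+233+34+2 = … (8 more), for 11 in all.

11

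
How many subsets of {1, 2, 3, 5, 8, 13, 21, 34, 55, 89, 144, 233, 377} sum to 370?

Starting from the Zeckendorf form and repeatedly splitting a term F_k into F_{k−1} + F_{k−2} (when neither is already used) reaches every representation.
370 = 233+89+34+13+1 = 233+89+34+8+5+1 = 233+89+34+8+3+2+1 = 233+89+21+13+8+5+1 = … (5 more), for 9 in all.

9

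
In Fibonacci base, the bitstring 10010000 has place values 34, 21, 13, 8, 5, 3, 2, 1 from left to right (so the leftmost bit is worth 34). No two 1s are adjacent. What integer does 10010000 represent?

42

Summing the place values of the 1 bits: 34 + 8 = 42.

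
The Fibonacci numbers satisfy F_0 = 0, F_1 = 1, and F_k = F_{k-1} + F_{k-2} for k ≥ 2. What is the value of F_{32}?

2178309

Iterating the recurrence up to F_{25} = 75025 and F_{24} = 46368:
F_{26} = F_{25} + F_{24} = 75025 + 46368 = 121393
F_{27} = F_{26} + F_{25} = 121393 + 75025 = 196418
F_{28} = F_{27} + F_{26} = 196418 + 121393 = 317811
F_{29} = F_{28} + F_{27} = 317811 + 196418 = 514229
F_{30} = F_{29} + F_{28} = 514229 + 317811 = 832040
F_{31} = F_{30} + F_{29} = 832040 + 514229 = 1346269
F_{32} = F_{31} + F_{30} = 1346269 + 832040 = 2178309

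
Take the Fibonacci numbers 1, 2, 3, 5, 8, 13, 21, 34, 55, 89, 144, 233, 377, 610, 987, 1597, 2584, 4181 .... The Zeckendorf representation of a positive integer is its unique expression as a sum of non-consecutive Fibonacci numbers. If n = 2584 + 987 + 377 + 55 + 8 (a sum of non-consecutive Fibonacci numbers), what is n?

4011

2584 + 987 + 377 + 55 + 8 = 4011.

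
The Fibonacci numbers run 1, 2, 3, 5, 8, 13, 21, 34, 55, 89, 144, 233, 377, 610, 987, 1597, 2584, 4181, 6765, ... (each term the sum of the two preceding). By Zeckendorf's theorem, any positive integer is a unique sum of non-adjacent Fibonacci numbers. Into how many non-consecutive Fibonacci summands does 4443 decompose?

4

largest Fibonacci ≤ 4443 is 4181; 4443 − 4181 = 262
largest Fibonacci ≤ 262 is 233; 262 − 233 = 29
largest Fibonacci ≤ 29 is 21; 29 − 21 = 8
largest Fibonacci ≤ 8 is 8; 8 − 8 = 0
4443 = 4181 + 233 + 21 + 8, which has 4 terms.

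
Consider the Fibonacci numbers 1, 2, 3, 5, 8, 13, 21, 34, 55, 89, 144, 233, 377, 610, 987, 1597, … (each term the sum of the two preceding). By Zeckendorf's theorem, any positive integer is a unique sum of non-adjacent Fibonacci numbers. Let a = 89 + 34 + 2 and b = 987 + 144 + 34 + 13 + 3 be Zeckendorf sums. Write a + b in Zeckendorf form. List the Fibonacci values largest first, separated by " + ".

The two numbers are 125 and 1181, so their sum is 1306.
1306 − 987 = 319
319 − 233 = 86
86 − 55 = 31
31 − 21 = 10
10 − 8 = 2
2 − 2 = 0

987 + 233 + 55 + 21 + 8 + 2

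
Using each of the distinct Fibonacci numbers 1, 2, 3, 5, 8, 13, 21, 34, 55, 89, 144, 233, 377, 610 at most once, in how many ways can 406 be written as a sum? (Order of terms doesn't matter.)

17

Each representation comes from the Zeckendorf form by replacing some F_k with F_{k−1} + F_{k−2} where possible.
406 = 377+21+8 = 377+21+5+3 = 233+144+21+8 = … (14 more), for 17 in all.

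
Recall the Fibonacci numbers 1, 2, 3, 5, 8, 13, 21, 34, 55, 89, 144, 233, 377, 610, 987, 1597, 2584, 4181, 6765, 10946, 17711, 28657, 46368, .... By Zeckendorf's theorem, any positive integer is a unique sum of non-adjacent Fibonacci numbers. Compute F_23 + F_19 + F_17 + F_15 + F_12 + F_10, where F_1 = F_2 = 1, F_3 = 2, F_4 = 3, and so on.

35244

F_23 + F_19 + F_17 + F_15 + F_12 + F_10 = 28657 + 4181 + 1597 + 610 + 144 + 55 = 35244.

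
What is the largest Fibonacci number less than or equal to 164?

144 ≤ 164 < 233, so the largest Fibonacci number not exceeding 164 is 144.

144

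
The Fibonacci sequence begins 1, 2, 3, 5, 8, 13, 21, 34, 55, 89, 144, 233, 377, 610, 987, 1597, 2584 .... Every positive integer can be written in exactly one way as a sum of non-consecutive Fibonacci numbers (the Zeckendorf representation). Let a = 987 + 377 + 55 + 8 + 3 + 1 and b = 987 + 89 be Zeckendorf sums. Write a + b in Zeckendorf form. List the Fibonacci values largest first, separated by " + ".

1597 + 610 + 233 + 55 + 8 + 3 + 1

The two numbers are 1431 and 1076, so their sum is 2507.
2507: greatest Fibonacci not exceeding it is 1597, leaving 910
910: greatest Fibonacci not exceeding it is 610, leaving 300
300: greatest Fibonacci not exceeding it is 233, leaving 67
67: greatest Fibonacci not exceeding it is 55, leaving 12
12: greatest Fibonacci not exceeding it is 8, leaving 4
4: greatest Fibonacci not exceeding it is 3, leaving 1
1: greatest Fibonacci not exceeding it is 1, leaving 0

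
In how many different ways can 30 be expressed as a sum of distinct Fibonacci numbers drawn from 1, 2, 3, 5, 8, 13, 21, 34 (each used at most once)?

3

30 = 21+8+1 = 21+5+3+1 = 13+8+5+3+1 — 3 representations.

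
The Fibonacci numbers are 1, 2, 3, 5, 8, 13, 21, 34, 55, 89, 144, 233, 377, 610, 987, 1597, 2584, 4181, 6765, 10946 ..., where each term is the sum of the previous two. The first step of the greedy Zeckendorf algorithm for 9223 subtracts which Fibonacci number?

6765 ≤ 9223 < 10946, so the largest Fibonacci number not exceeding 9223 is 6765.

6765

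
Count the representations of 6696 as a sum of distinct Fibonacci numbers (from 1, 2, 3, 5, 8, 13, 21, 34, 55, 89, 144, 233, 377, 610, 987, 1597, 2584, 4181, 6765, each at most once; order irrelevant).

6696 = 4181+1597+610+233+55+13+5+2 = 4181+1597+610+233+34+21+13+5+2 = 4181+1597+610+144+89+55+13+5+2 = 4181+1597+610+144+89+34+21+13+5+2 = … (6 more), for 10 in all.

10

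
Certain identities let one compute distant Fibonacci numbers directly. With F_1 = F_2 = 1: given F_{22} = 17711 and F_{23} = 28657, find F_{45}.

By F_{2k+1} = F_k² + F_{k+1}²: F_{45} = 17711² + 28657² = 313679521 + 821223649 = 1134903170.

1134903170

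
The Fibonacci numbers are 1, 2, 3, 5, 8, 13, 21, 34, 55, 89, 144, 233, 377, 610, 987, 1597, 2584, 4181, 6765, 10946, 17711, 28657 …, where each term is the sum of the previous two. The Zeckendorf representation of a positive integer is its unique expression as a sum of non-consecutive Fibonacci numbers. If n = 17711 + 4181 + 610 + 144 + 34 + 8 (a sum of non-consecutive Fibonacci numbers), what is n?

22688

17711 + 4181 + 610 + 144 + 34 + 8 = 22688.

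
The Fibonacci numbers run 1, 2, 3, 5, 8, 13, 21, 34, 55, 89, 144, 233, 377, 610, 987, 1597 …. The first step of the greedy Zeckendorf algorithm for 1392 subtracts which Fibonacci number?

987 ≤ 1392 < 1597, so the largest Fibonacci number not exceeding 1392 is 987.

987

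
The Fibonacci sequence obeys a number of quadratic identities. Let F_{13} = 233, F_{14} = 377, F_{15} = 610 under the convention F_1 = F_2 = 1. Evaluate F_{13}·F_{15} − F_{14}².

233·610 − 377² = 142130 − 142129 = 1. (Cassini's identity: F_{k−1}F_{k+1} − F_k² = (−1)^k.)

1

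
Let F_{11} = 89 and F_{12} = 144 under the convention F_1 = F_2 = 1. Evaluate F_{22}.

By the doubling identity F_{2k} = F_k(2F_{k+1} − F_k): F_{22} = 89·(2·144 − 89) = 89·199 = 17711.

17711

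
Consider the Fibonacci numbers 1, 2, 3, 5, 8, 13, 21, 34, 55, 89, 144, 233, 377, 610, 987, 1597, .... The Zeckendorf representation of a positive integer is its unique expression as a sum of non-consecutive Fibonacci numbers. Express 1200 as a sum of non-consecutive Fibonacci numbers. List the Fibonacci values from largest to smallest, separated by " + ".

Greedy algorithm:
1200 − 987 = 213
213 − 144 = 69
69 − 55 = 14
14 − 13 = 1
1 − 1 = 0
So 1200 = 987 + 144 + 55 + 13 + 1, with no two terms consecutive in the sequence.

987 + 144 + 55 + 13 + 1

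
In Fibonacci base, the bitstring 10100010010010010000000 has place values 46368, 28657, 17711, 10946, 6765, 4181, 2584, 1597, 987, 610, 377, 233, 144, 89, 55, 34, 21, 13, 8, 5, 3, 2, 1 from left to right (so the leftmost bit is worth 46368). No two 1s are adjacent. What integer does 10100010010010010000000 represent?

Summing the place values of the 1 bits: 46368 + 17711 + 2584 + 610 + 144 + 34 = 67451.

67451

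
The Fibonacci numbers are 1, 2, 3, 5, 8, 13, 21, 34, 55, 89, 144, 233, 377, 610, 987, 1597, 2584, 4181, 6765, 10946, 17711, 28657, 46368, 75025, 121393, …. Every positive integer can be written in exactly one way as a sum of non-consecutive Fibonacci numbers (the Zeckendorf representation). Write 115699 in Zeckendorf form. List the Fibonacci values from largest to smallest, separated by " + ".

largest Fibonacci ≤ 115699 is 75025; 115699 − 75025 = 40674
largest Fibonacci ≤ 40674 is 28657; 40674 − 28657 = 12017
largest Fibonacci ≤ 12017 is 10946; 12017 − 10946 = 1071
largest Fibonacci ≤ 1071 is 987; 1071 − 987 = 84
largest Fibonacci ≤ 84 is 55; 84 − 55 = 29
largest Fibonacci ≤ 29 is 21; 29 − 21 = 8
largest Fibonacci ≤ 8 is 8; 8 − 8 = 0
So 115699 = 75025 + 28657 + 10946 + 987 + 55 + 21 + 8, with no two terms consecutive in the sequence.

75025 + 28657 + 10946 + 987 + 55 + 21 + 8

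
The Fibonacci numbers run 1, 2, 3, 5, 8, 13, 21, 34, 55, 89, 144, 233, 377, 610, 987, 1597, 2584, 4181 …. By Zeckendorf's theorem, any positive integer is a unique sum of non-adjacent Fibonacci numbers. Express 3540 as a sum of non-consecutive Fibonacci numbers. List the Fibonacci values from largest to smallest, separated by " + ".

2584 + 610 + 233 + 89 + 21 + 3

3540: greatest Fibonacci not exceeding it is 2584, leaving 956
956: greatest Fibonacci not exceeding it is 610, leaving 346
346: greatest Fibonacci not exceeding it is 233, leaving 113
113: greatest Fibonacci not exceeding it is 89, leaving 24
24: greatest Fibonacci not exceeding it is 21, leaving 3
3: greatest Fibonacci not exceeding it is 3, leaving 0
So 3540 = 2584 + 610 + 233 + 89 + 21 + 3, with no two terms consecutive in the sequence.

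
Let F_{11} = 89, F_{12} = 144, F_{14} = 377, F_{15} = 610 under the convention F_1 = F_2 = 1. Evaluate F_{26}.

121393

By the addition formula F_{m+n} = F_m F_{n+1} + F_{m−1} F_n with m=12, n=14: F_{26} = 144·610 + 89·377 = 87840 + 33553 = 121393.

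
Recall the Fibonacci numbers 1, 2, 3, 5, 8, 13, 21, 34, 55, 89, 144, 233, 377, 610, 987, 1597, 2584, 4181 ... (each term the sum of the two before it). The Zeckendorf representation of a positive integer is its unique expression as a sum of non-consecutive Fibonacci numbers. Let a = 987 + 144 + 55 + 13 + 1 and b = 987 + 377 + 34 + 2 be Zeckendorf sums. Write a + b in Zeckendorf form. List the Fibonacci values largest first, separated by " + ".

2584 + 13 + 3

The two numbers are 1200 and 1400, so their sum is 2600.
Greedily peel off the largest Fibonacci term at each step:
largest Fibonacci ≤ 2600 is 2584; 2600 − 2584 = 16
largest Fibonacci ≤ 16 is 13; 16 − 13 = 3
largest Fibonacci ≤ 3 is 3; 3 − 3 = 0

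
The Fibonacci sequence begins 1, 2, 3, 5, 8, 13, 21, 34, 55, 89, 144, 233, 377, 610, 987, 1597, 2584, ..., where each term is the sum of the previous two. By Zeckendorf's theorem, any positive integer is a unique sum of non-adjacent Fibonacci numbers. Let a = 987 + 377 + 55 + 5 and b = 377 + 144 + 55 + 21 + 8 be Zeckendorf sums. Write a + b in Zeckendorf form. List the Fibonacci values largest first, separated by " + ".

1597 + 377 + 55

The two numbers are 1424 and 605, so their sum is 2029.
1597 ≤ 2029 < 2584, so take 1597; remainder 432
377 ≤ 432 < 610, so take 377; remainder 55
55 ≤ 55 < 89, so take 55; remainder 0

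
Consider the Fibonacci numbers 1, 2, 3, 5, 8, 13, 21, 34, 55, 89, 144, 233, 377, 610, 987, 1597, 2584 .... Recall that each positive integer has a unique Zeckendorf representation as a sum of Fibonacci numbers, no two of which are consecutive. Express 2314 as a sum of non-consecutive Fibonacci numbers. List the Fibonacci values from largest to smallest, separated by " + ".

2314 − 1597 = 717
717 − 610 = 107
107 − 89 = 18
18 − 13 = 5
5 − 5 = 0
So 2314 = 1597 + 610 + 89 + 13 + 5, with no two terms consecutive in the sequence.

1597 + 610 + 89 + 13 + 5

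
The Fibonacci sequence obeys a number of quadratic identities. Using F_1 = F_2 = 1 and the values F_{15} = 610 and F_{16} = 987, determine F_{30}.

832040

By the doubling identity F_{2k} = F_k(2F_{k+1} − F_k): F_{30} = 610·(2·987 − 610) = 610·1364 = 832040.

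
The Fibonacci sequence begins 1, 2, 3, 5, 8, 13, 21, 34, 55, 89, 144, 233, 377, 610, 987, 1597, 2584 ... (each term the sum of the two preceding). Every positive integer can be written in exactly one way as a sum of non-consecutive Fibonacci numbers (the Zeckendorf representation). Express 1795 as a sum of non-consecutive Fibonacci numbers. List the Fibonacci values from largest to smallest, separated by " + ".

Greedily peel off the largest Fibonacci term at each step:
1597 ≤ 1795 < 2584, so take 1597; remainder 198
144 ≤ 198 < 233, so take 144; remainder 54
34 ≤ 54 < 55, so take 34; remainder 20
13 ≤ 20 < 21, so take 13; remainder 7
5 ≤ 7 < 8, so take 5; remainder 2
2 ≤ 2 < 3, so take 2; remainder 0
So 1795 = 1597 + 144 + 34 + 13 + 5 + 2, with no two terms consecutive in the sequence.

1597 + 144 + 34 + 13 + 5 + 2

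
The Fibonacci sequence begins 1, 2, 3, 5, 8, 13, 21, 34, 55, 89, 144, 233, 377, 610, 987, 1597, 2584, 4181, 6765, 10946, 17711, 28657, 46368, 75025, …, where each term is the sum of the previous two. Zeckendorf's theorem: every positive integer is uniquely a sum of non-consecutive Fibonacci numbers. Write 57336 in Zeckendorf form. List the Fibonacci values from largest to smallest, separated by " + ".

46368 + 10946 + 21 + 1

Repeatedly subtract the largest Fibonacci number that fits:
take 46368 (≤ 57336); 57336 − 46368 = 10968
take 10946 (≤ 10968); 10968 − 10946 = 22
take 21 (≤ 22); 22 − 21 = 1
take 1 (≤ 1); 1 − 1 = 0
So 57336 = 46368 + 10946 + 21 + 1, with no two terms consecutive in the sequence.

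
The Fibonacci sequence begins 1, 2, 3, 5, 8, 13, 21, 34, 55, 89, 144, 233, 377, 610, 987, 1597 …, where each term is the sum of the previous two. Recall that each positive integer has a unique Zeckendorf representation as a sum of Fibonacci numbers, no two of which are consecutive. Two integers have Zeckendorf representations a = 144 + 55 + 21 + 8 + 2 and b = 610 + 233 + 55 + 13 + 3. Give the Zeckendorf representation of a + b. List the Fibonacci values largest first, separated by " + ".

The two numbers are 230 and 914, so their sum is 1144.
take 987 (≤ 1144); 1144 − 987 = 157
take 144 (≤ 157); 157 − 144 = 13
take 13 (≤ 13); 13 − 13 = 0

987 + 144 + 13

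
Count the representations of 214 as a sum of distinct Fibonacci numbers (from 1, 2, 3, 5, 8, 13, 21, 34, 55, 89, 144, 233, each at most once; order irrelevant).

Starting from the Zeckendorf form and repeatedly splitting a term F_k into F_{k−1} + F_{k−2} (when neither is already used) reaches every representation.
214 = 144+55+13+2 = 144+55+8+5+2 = 144+34+21+13+2 = 144+34+21+8+5+2 = 89+55+34+21+13+2 = … (1 more), for 6 in all.

6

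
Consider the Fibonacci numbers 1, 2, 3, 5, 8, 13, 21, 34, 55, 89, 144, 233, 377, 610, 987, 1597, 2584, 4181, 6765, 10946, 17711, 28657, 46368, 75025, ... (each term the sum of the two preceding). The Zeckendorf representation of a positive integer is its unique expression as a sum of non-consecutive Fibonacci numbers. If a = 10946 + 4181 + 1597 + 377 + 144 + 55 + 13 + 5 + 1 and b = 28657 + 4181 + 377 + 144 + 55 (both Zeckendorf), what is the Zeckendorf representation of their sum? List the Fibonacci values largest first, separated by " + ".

The two numbers are 17319 and 33414, so their sum is 50733.
Greedily peel off the largest Fibonacci term at each step:
subtract 46368 from 50733: 4365 remains
subtract 4181 from 4365: 184 remains
subtract 144 from 184: 40 remains
subtract 34 from 40: 6 remains
subtract 5 from 6: 1 remains
subtract 1 from 1: 0 remains

46368 + 4181 + 144 + 34 + 5 + 1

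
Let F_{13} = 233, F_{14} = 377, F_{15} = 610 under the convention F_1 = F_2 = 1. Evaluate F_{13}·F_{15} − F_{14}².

1

233·610 − 377² = 142130 − 142129 = 1. (Cassini's identity: F_{k−1}F_{k+1} − F_k² = (−1)^k.)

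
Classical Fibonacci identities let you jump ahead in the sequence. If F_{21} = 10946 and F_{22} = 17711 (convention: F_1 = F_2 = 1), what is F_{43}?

By F_{2k+1} = F_k² + F_{k+1}²: F_{43} = 10946² + 17711² = 119814916 + 313679521 = 433494437.

433494437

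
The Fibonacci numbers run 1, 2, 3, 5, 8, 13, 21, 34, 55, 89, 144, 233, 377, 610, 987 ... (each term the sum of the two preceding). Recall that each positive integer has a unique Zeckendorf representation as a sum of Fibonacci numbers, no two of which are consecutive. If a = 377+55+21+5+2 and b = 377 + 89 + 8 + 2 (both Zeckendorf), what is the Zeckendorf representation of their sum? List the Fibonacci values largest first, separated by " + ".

610 + 233 + 89 + 3 + 1

The two numbers are 460 and 476, so their sum is 936.
largest Fibonacci ≤ 936 is 610; 936 − 610 = 326
largest Fibonacci ≤ 326 is 233; 326 − 233 = 93
largest Fibonacci ≤ 93 is 89; 93 − 89 = 4
largest Fibonacci ≤ 4 is 3; 4 − 3 = 1
largest Fibonacci ≤ 1 is 1; 1 − 1 = 0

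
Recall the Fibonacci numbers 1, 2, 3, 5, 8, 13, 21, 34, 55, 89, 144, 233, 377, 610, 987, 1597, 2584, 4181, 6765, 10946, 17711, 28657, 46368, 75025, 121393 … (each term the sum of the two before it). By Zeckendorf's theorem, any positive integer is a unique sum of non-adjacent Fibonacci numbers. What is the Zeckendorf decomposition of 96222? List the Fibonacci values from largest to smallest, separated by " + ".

Repeatedly subtract the largest Fibonacci number that fits:
75025 ≤ 96222 < 121393, so take 75025; remainder 21197
17711 ≤ 21197 < 28657, so take 17711; remainder 3486
2584 ≤ 3486 < 4181, so take 2584; remainder 902
610 ≤ 902 < 987, so take 610; remainder 292
233 ≤ 292 < 377, so take 233; remainder 59
55 ≤ 59 < 89, so take 55; remainder 4
3 ≤ 4 < 5, so take 3; remainder 1
1 ≤ 1 < 2, so take 1; remainder 0
So 96222 = 75025 + 17711 + 2584 + 610 + 233 + 55 + 3 + 1, with no two terms consecutive in the sequence.

75025 + 17711 + 2584 + 610 + 233 + 55 + 3 + 1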